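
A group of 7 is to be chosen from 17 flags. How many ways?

C(17,7) = 17!/(7! x (17-7)!).

Final answer: C(17,7) = 19448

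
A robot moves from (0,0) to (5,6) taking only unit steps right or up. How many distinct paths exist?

Each path has 5 right steps and 6 up steps in some order (11 steps total).
Choose which 6 of the 11 steps are up: C(11,6).

Final answer: C(11,6) = 462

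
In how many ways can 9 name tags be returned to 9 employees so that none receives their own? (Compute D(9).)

Derangements satisfy D(n) = (n-1)(D(n-1) + D(n-2)), starting from D(0)=1, D(1)=0.
D(2) = 1 x (0 + 1) = 1
D(3) = 2 x (1 + 0) = 2
D(4) = 3 x (2 + 1) = 9
D(5) = 4 x (9 + 2) = 44
D(6) = 5 x (44 + 9) = 265
D(7) = 6 x (265 + 44) = 1854
D(8) = 7 x (1854 + 265) = 14833
D(9) = 8 x (D(8) + D(7)) = 8 x (14833 + 1854)

Final answer: D(9) = 133496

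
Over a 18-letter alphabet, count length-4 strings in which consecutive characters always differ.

Let g(n) count such strings. g(1) = 18, and each valid string of length n-1 extends in 17 ways (any symbol but the last), so g(n) = 17 g(n-1).
Total: g(4) = 18 x 17^3.

Final answer: 18 x 17^{3} = 88434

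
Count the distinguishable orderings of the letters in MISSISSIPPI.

Letters (I:4, M:1, P:2, S:4). Total letters: 11.
Permutations = 11!/(4! x 4! x 2!).

Final answer: 34650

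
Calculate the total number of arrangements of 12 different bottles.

The number of ways to arrange 12 distinct objects is 12!.

Final answer: 12! = 479001600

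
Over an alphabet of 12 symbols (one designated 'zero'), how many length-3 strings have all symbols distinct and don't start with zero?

First digit: 11 (nonzero). Second: 11 (not first). Third: 10, etc.
Total: 11 x 11 x 10.

Final answer: 1210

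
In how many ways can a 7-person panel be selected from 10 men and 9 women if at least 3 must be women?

Sum over valid woman counts:
C(9,3)C(10,4) = 17640
C(9,4)C(10,3) = 15120
C(9,5)C(10,2) = 5670
C(9,6)C(10,1) = 840
C(9,7)C(10,0) = 36
Total: 17640 + 15120 + 5670 + 840 + 36.

Final answer: 39306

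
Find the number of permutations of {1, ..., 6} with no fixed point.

Derangements satisfy D(n) = (n-1)(D(n-1) + D(n-2)), starting from D(0)=1, D(1)=0.
D(2) = 1 x (0 + 1) = 1
D(3) = 2 x (1 + 0) = 2
D(4) = 3 x (2 + 1) = 9
D(5) = 4 x (9 + 2) = 44
D(6) = 5 x (D(5) + D(4)) = 5 x (44 + 9)

Final answer: D(6) = 265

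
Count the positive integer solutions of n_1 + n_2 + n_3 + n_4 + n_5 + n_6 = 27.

Substitute n'_i = n_i - 1 (so n'_i >= 0). Then sum n'_i = 27 - 6 = 21.
Stars and bars: C(21+6-1, 6-1) = C(26,5).

Final answer: C(26,5) = 65780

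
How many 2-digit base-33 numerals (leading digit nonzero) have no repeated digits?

The leading digit has 32 choices (anything but zero); the next has 32 (anything but the first), then 31, and so on, one fewer each time.
Total: 32 x 32.

Final answer: 1024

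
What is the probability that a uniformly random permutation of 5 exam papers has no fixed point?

Derangements satisfy D(n) = (n-1)(D(n-1) + D(n-2)), starting from D(0)=1, D(1)=0.
Building up: D(2)=1, D(3)=2, D(4)=9, D(5)=44.
Total arrangements: 5! = 120.
Probability = D(5)/5! = 11/30.

Final answer: D(5)/5! = 44/120 = 0.366667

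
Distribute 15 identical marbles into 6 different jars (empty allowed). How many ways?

Stars and bars: C(n+k-1, k-1) = C(20,5).

Final answer: C(20,5) = 15504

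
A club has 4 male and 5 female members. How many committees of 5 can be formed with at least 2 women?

Sum over valid woman counts:
C(5,2)C(4,3) = 40
C(5,3)C(4,2) = 60
C(5,4)C(4,1) = 20
C(5,5)C(4,0) = 1
Total: 40 + 60 + 20 + 1.

Final answer: 121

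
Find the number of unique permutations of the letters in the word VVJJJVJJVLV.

Letters (J:5, L:1, V:5). Total letters: 11.
Permutations = 11!/(5! x 5!).

Final answer: 2772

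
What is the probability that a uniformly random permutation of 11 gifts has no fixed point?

Derangements satisfy D(n) = (n-1)(D(n-1) + D(n-2)), starting from D(0)=1, D(1)=0.
Building up: D(2)=1, D(3)=2, D(4)=9, D(5)=44, D(6)=265, D(7)=1854, D(8)=14833, D(9)=133496, D(10)=1334961, D(11)=14684570.
Total arrangements: 11! = 39916800.
Probability = D(11)/11! = 1468457/3991680.

Final answer: D(11)/11! = 14684570/39916800 = 0.367879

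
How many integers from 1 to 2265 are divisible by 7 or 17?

Multiples of 7: 323. Multiples of 17: 133. Of both (lcm=119): 19.
By inclusion-exclusion: 323 + 133 - 19.

Final answer: 437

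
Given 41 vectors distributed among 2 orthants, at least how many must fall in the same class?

By pigeonhole with 41 objects and 2 categories: ceiling(41/2).

Final answer: 21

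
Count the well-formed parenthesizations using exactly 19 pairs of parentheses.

This is a standard Catalan-number count: the answer is C_n. Here n = 19 (pairs).
C_n = (2n)!/(n!(n+1)!), so C_{19} = 38!/(19! x 20!) = C(38,19)/20 = 35345263800/20.

Final answer: C_{19} = 1767263190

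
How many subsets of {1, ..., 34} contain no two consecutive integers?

Condition on whether n belongs to the subset: if not, any valid subset of {1, ..., n-1} works (a(n-1)); if so, n-1 is excluded and the rest is a valid subset of {1, ..., n-2} (a(n-2)). Hence a(n) = a(n-1) + a(n-2), a(1)=2, a(2)=3.
Iterating the recurrence: a(1)=2, a(2)=3, a(3)=5, a(4)=8, a(5)=13, a(6)=21, a(7)=34, a(8)=55, a(9)=89, a(10)=144, a(11)=233, a(12)=377, a(13)=610, a(14)=987, a(15)=1597, a(16)=2584, a(17)=4181, a(18)=6765, a(19)=10946, a(20)=17711, a(21)=28657, a(22)=46368, a(23)=75025, a(24)=121393, a(25)=196418, a(26)=317811, a(27)=514229, a(28)=832040, a(29)=1346269, a(30)=2178309, a(31)=3524578, a(32)=5702887, a(33)=9227465, a(34)=14930352.

Final answer: 14930352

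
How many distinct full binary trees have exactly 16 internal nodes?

This is a standard Catalan-number count: the answer is C_n. Here n = 16.
Using C_0 = 1 and C_(k+1) = C_k x 2(2k+1)/(k+2), build up term by term: C_1=1, C_2=2, C_3=5, C_4=14, C_5=42, C_6=132, C_7=429, C_8=1430, C_9=4862, C_10=16796, C_11=58786, C_12=208012, C_13=742900, C_14=2674440, C_15=9694845, C_16=35357670.

Final answer: C_{16} = 35357670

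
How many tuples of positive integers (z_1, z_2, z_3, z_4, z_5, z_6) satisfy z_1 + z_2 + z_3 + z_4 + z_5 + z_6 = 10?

Substitute z'_i = z_i - 1 (so z'_i >= 0). Then sum z'_i = 10 - 6 = 4.
Stars and bars: C(4+6-1, 6-1) = C(9,5).

Final answer: C(9,5) = 126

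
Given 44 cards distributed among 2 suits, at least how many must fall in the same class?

By pigeonhole with 44 objects and 2 categories: ceiling(44/2).

Final answer: 22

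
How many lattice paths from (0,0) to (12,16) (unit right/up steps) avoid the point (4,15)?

Total paths to (12,16): C(28,16) = 30421755.
Paths through (4,15): C(19,15) x C(9,1) = 34884.
Avoiding (4,15): 30421755 - 34884.

Final answer: 30386871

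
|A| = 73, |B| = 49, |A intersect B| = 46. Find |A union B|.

|A union B| = |A| + |B| - |A intersect B| = 73 + 49 - 46.

Final answer: 76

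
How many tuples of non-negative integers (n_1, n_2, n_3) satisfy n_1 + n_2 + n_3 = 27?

Stars and bars with 27 stars and 2 bars:
C(27+3-1, 3-1) = C(29,2).

Final answer: C(29,2) = 406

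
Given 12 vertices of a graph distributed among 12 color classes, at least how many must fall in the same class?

By pigeonhole with 12 objects and 12 categories: ceiling(12/12).

Final answer: 1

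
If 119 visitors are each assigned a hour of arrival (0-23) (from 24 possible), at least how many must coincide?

There are 24 possible values for hour of arrival (0-23). With 119 visitors and 24 categories, by pigeonhole: ceiling(119/24).

Final answer: 5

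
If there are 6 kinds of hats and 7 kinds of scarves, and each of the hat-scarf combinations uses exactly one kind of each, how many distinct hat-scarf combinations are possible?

By the multiplication principle: 6 x 7.

Final answer: 42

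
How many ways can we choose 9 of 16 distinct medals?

C(16,9) = 16!/(9! x 7!).

Final answer: \binom{16}{9} = 11440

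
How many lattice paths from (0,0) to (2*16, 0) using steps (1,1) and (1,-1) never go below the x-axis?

Total monotonic paths to (16,16): C(32,16) = 601080390.
By the reflection principle, paths that go above the diagonal number C(32,17) = 565722720.
Valid Dyck paths: 601080390 - 565722720.
(This is the Catalan number C_{16}.)

Final answer: C_{16} = 35357670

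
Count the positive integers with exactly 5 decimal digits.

These are the integers in [10^4, 10^5), so the count is 10^5 - 10^4 = 9 x 10^4.

Final answer: 90000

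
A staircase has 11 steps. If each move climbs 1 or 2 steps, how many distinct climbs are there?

Condition on the final move: it is a 1-step (f(n-1) ways to get there) or a 2-step (f(n-2) ways), so f(n) = f(n-1) + f(n-2), with f(1)=1, f(2)=2.
Iterating the recurrence: f(1)=1, f(2)=2, f(3)=3, f(4)=5, f(5)=8, f(6)=13, f(7)=21, f(8)=34, f(9)=55, f(10)=89, f(11)=144.

Final answer: 144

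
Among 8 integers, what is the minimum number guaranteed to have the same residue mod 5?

There are 5 possible values for residue mod 5. With 8 integers and 5 categories, by pigeonhole: ceiling(8/5).

Final answer: 2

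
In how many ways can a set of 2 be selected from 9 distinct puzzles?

C(9,2) = 9!/(2! x (9-2)!).

Final answer: C(9,2) = 36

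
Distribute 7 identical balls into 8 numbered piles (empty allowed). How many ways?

Stars and bars: C(n+k-1, k-1) = C(14,7).

Final answer: C(14,7) = 3432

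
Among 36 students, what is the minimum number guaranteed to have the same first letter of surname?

There are 26 possible values for first letter of surname. With 36 students and 26 categories, by pigeonhole: ceiling(36/26).

Final answer: 2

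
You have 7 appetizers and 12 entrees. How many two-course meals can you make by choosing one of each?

By the multiplication principle: 7 x 12.

Final answer: 84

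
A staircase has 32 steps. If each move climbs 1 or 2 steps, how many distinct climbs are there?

Let f(n) be the number of climbs. Removing the last move (1 or 2 steps) gives f(n) = f(n-1) + f(n-2); base cases f(1)=1, f(2)=2.
Iterating the recurrence: f(1)=1, f(2)=2, f(3)=3, f(4)=5, f(5)=8, f(6)=13, f(7)=21, f(8)=34, f(9)=55, f(10)=89, f(11)=144, f(12)=233, f(13)=377, f(14)=610, f(15)=987, f(16)=1597, f(17)=2584, f(18)=4181, f(19)=6765, f(20)=10946, f(21)=17711, f(22)=28657, f(23)=46368, f(24)=75025, f(25)=121393, f(26)=196418, f(27)=317811, f(28)=514229, f(29)=832040, f(30)=1346269, f(31)=2178309, f(32)=3524578.

Final answer: 3524578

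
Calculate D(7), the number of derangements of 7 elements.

Use the recurrence D(n) = (n-1)(D(n-1) + D(n-2)) with D(0)=1, D(1)=0.
Building up: D(2)=1, D(3)=2, D(4)=9, D(5)=44, D(6)=265.
D(7) = 6 x (D(6) + D(5)) = 6 x (265 + 44).

Final answer: D(7) = 1854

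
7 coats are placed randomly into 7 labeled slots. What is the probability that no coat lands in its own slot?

Derangements satisfy D(n) = (n-1)(D(n-1) + D(n-2)), starting from D(0)=1, D(1)=0.
Building up: D(2)=1, D(3)=2, D(4)=9, D(5)=44, D(6)=265, D(7)=1854.
Total arrangements: 7! = 5040.
Probability = D(7)/7! = 103/280.

Final answer: D(7)/7! = 1854/5040 = 0.367857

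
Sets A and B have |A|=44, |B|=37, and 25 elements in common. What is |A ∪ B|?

|A union B| = |A| + |B| - |A intersect B| = 44 + 37 - 25.

Final answer: 56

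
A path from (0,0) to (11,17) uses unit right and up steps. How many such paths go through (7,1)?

Paths (0,0)->(7,1): C(8,1) = 8.
Paths (7,1)->(11,17): C(20,16) = 4845.
By multiplication principle: 8 x 4845.

Final answer: 38760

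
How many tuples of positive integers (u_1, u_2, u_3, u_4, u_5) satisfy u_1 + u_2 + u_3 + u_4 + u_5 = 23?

Substitute u'_i = u_i - 1 (so u'_i >= 0). Then sum u'_i = 23 - 5 = 18.
Stars and bars: C(18+5-1, 5-1) = C(22,4).

Final answer: C(22,4) = 7315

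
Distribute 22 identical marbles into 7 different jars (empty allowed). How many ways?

Stars and bars: C(n+k-1, k-1) = C(28,6).

Final answer: C(28,6) = 376740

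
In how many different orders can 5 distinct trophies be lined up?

The number of ways to arrange 5 distinct objects is 5!.

Final answer: 5! = 120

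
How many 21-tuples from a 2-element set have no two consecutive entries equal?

Let g(n) count such strings. g(1) = 2, and each valid string of length n-1 extends in 1 ways (any symbol but the last), so g(n) = 1 g(n-1).
Total: g(21) = 2 x 1^20.

Final answer: 2 x 1^{20} = 2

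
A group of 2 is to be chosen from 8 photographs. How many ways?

C(8,2) = 8!/(2! x (8-2)!).

Final answer: C(8,2) = 28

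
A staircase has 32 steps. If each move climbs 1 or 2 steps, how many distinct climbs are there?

Let f(n) count the ways. The last step is size 1 or 2, so f(n) = f(n-1) + f(n-2) with f(1)=1, f(2)=2.
Building up term by term: f(1)=1, f(2)=2, f(3)=3, f(4)=5, f(5)=8, f(6)=13, f(7)=21, f(8)=34, f(9)=55, f(10)=89, f(11)=144, f(12)=233, f(13)=377, f(14)=610, f(15)=987, f(16)=1597, f(17)=2584, f(18)=4181, f(19)=6765, f(20)=10946, f(21)=17711, f(22)=28657, f(23)=46368, f(24)=75025, f(25)=121393, f(26)=196418, f(27)=317811, f(28)=514229, f(29)=832040, f(30)=1346269, f(31)=2178309, f(32)=3524578.

Final answer: 3524578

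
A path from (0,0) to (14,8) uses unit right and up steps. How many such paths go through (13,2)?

Paths (0,0)->(13,2): C(15,2) = 105.
Paths (13,2)->(14,8): C(7,6) = 7.
By multiplication principle: 105 x 7.

Final answer: 735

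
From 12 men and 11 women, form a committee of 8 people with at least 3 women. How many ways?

Sum over valid woman counts:
C(11,3)C(12,5) = 130680
C(11,4)C(12,4) = 163350
C(11,5)C(12,3) = 101640
C(11,6)C(12,2) = 30492
C(11,7)C(12,1) = 3960
C(11,8)C(12,0) = 165
Total: 130680 + 163350 + 101640 + 30492 + 3960 + 165.

Final answer: 430287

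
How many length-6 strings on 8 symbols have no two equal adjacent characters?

Let g(n) count such strings. g(1) = 8, and each valid string of length n-1 extends in 7 ways (any symbol but the last), so g(n) = 7 g(n-1).
Total: g(6) = 8 x 7^5.

Final answer: 8 x 7^{5} = 134456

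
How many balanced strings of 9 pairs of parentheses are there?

This is counted by the nth Catalan number C_n. Here n = 9 (pairs).
C_n = C(2n,n) - C(2n,n+1), so C_{9} = C(18,9) - C(18,10) = 48620 - 43758.

Final answer: C_{9} = 4862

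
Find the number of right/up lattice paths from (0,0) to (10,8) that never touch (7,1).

Total paths to (10,8): C(18,8) = 43758.
Paths through (7,1): C(8,1) x C(10,7) = 960.
Avoiding (7,1): 43758 - 960.

Final answer: 42798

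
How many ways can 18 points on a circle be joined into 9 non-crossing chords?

This is counted by the nth Catalan number C_n. Here n = 18/2 = 9.
Using C_0 = 1 and C_(k+1) = C_k x 2(2k+1)/(k+2), build up term by term: C_1=1, C_2=2, C_3=5, C_4=14, C_5=42, C_6=132, C_7=429, C_8=1430, C_9=4862.

Final answer: C_{9} = 4862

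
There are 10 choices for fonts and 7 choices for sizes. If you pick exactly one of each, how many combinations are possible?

By the multiplication principle: 10 x 7.

Final answer: 70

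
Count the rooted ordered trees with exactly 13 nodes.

This is counted by the nth Catalan number C_n. Here n = 13 - 1 = 12.
C_n = (2n)!/(n!(n+1)!), so C_{12} = 24!/(12! x 13!) = C(24,12)/13 = 2704156/13.

Final answer: C_{12} = 208012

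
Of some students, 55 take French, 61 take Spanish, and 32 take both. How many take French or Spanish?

|A union B| = |A| + |B| - |A intersect B| = 55 + 61 - 32.

Final answer: 84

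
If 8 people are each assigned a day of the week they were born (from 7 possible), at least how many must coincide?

There are 7 possible values for day of the week they were born. With 8 people and 7 categories, by pigeonhole: ceiling(8/7).

Final answer: 2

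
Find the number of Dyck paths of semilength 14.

Total monotonic paths to (14,14): C(28,14) = 40116600.
Reflecting each bad path at its first crossing gives a bijection with paths to (13,15): C(28,15) = 37442160.
Valid Dyck paths: 40116600 - 37442160.
(Equivalently, C_{14} = C(28,14)/15 = 40116600/15.)

Final answer: C_{14} = 2674440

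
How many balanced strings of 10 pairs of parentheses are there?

This is counted by the nth Catalan number C_n. Here n = 10 (pairs).
Using C_0 = 1 and C_(k+1) = C_k x 2(2k+1)/(k+2), build up term by term: C_1=1, C_2=2, C_3=5, C_4=14, C_5=42, C_6=132, C_7=429, C_8=1430, C_9=4862, C_10=16796.

Final answer: C_{10} = 16796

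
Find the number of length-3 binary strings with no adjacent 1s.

Let a(n) count valid strings. If the last bit is 0 the prefix is any valid string of length n-1; if it is 1 the string must end in 01 with a valid prefix of length n-2. So a(n) = a(n-1) + a(n-2), a(1)=2, a(2)=3.
Computing successive values: a(1)=2, a(2)=3, a(3)=5.

Final answer: 5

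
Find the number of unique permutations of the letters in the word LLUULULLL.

Letters (L:6, U:3). Total letters: 9.
Permutations = 9!/(6! x 3!).

Final answer: 84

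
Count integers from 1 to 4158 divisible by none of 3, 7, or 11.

|div by 3|=1386, |div by 7|=594, |div by 11|=378.
|div by 3&7|=198, |div by 3&11|=126, |div by 7&11|=54, |div by all|=18.
By inclusion-exclusion, divisible by at least one: 1386+594+378-198-126-54+18 = 1998.
Not divisible by any: 4158 - 1998.

Final answer: 2160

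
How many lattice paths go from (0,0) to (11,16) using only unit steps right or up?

Each path has 11 right steps and 16 up steps in some order (27 steps total).
Choose which 16 of the 27 steps are up: C(27,16).

Final answer: C(27,16) = 13037895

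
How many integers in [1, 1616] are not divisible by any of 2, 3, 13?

|div by 2|=808, |div by 3|=538, |div by 13|=124.
|div by 2&3|=269, |div by 2&13|=62, |div by 3&13|=41, |div by all|=20.
By inclusion-exclusion, divisible by at least one: 808+538+124-269-62-41+20 = 1118.
Not divisible by any: 1616 - 1118.

Final answer: 498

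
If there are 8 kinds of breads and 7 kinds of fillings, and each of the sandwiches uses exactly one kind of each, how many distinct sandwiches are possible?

By the multiplication principle: 8 x 7.

Final answer: 56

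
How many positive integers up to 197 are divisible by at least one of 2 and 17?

Multiples of 2: 98. Multiples of 17: 11. Of both (lcm=34): 5.
By inclusion-exclusion: 98 + 11 - 5.

Final answer: 104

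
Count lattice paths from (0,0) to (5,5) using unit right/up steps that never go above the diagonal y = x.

Total monotonic paths to (5,5): C(10,5) = 252.
By the reflection principle, paths that go above the diagonal number C(10,6) = 210.
Valid Dyck paths: 252 - 210.
(These counts are the Catalan numbers.)

Final answer: C_{5} = 42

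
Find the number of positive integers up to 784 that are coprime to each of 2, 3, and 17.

|div by 2|=392, |div by 3|=261, |div by 17|=46.
|div by 2&3|=130, |div by 2&17|=23, |div by 3&17|=15, |div by all|=7.
By inclusion-exclusion, divisible by at least one: 392+261+46-130-23-15+7 = 538.
Not divisible by any: 784 - 538.

Final answer: 246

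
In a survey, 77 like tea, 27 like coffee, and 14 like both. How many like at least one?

|A union B| = |A| + |B| - |A intersect B| = 77 + 27 - 14.

Final answer: 90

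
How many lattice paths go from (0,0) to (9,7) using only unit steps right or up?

Each path has 9 right steps and 7 up steps in some order (16 steps total).
Choose which 7 of the 16 steps are up: C(16,7).

Final answer: C(16,7) = 11440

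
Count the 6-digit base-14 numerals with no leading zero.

Leading digit: 13 options (nonzero). Other 5 digit(s): 14 options each.
Total: 13 x 14^5.

Final answer: 6991712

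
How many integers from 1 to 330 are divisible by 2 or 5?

Multiples of 2: 165. Multiples of 5: 66. Of both (lcm=10): 33.
By inclusion-exclusion: 165 + 66 - 33.

Final answer: 198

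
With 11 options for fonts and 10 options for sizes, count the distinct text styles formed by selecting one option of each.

By the multiplication principle: 11 x 10.

Final answer: 110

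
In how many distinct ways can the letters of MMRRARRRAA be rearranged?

Letters (A:3, M:2, R:5). Total letters: 10.
Permutations = 10!/(5! x 3! x 2!).

Final answer: 2520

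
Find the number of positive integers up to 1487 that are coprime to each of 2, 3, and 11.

|div by 2|=743, |div by 3|=495, |div by 11|=135.
|div by 2&3|=247, |div by 2&11|=67, |div by 3&11|=45, |div by all|=22.
By inclusion-exclusion, divisible by at least one: 743+495+135-247-67-45+22 = 1036.
Not divisible by any: 1487 - 1036.

Final answer: 451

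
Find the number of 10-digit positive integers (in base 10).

First digit: 9 choices (1-9). Each of the remaining 9 digits: 10 choices.
Total: 9 x 10^9.

Final answer: 9000000000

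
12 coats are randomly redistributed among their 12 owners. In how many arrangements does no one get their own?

D(n) = (n-1)(D(n-1) + D(n-2)), D(0)=1, D(1)=0.
D(2) = 1 x (0 + 1) = 1
D(3) = 2 x (1 + 0) = 2
D(4) = 3 x (2 + 1) = 9
D(5) = 4 x (9 + 2) = 44
D(6) = 5 x (44 + 9) = 265
D(7) = 6 x (265 + 44) = 1854
D(8) = 7 x (1854 + 265) = 14833
D(9) = 8 x (14833 + 1854) = 133496
D(10) = 9 x (133496 + 14833) = 1334961
D(11) = 10 x (1334961 + 133496) = 14684570
D(12) = 11 x (D(11) + D(10)) = 11 x (14684570 + 1334961)

Final answer: D(12) = 176214841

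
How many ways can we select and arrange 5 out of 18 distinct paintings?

P(18,5) = 18!/(18-5)! = 18!/13!.

Final answer: P(18,5) = 1028160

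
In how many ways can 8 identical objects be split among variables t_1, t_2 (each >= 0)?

Stars and bars with 8 stars and 1 bars:
C(8+2-1, 2-1) = C(9,1).

Final answer: C(9,1) = 9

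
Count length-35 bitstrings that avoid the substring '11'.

Let a(n) count valid strings. If the last bit is 0 the prefix is any valid string of length n-1; if it is 1 the string must end in 01 with a valid prefix of length n-2. So a(n) = a(n-1) + a(n-2), a(1)=2, a(2)=3.
Building up term by term: a(1)=2, a(2)=3, a(3)=5, a(4)=8, a(5)=13, a(6)=21, a(7)=34, a(8)=55, a(9)=89, a(10)=144, a(11)=233, a(12)=377, a(13)=610, a(14)=987, a(15)=1597, a(16)=2584, a(17)=4181, a(18)=6765, a(19)=10946, a(20)=17711, a(21)=28657, a(22)=46368, a(23)=75025, a(24)=121393, a(25)=196418, a(26)=317811, a(27)=514229, a(28)=832040, a(29)=1346269, a(30)=2178309, a(31)=3524578, a(32)=5702887, a(33)=9227465, a(34)=14930352, a(35)=24157817.

Final answer: 24157817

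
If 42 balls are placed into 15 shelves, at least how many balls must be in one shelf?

By the pigeonhole principle: ceiling(42/15).

Final answer: 3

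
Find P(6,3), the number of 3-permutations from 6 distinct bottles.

P(6,3) = 6!/(6-3)! = 6!/3!.

Final answer: P(6,3) = 120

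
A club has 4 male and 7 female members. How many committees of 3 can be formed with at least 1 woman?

Sum over valid woman counts:
C(7,1)C(4,2) = 42
C(7,2)C(4,1) = 84
C(7,3)C(4,0) = 35
Total: 42 + 84 + 35.

Final answer: 161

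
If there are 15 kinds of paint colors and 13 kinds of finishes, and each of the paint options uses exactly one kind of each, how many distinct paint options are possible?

By the multiplication principle: 15 x 13.

Final answer: 195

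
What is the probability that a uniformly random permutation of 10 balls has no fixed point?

Use the recurrence D(n) = (n-1)(D(n-1) + D(n-2)) with D(0)=1, D(1)=0.
Building up: D(2)=1, D(3)=2, D(4)=9, D(5)=44, D(6)=265, D(7)=1854, D(8)=14833, D(9)=133496, D(10)=1334961.
Total arrangements: 10! = 3628800.
Probability = D(10)/10! = 16481/44800.

Final answer: D(10)/10! = 1334961/3628800 = 0.367879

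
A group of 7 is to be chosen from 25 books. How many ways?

C(25,7) = 25!/(7! x 18!).

Final answer: \binom{25}{7} = 480700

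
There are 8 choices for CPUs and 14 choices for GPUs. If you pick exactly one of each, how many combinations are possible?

By the multiplication principle: 8 x 14.

Final answer: 112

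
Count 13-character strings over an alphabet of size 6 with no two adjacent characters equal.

First character: 6 choices. Each subsequent: 5 choices (must differ from the previous one).
Total: 6 x 5^12.

Final answer: 6 x 5^{12} = 1464843750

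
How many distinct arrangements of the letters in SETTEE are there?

Letters (E:3, S:1, T:2). Total letters: 6.
Permutations = 6!/(3! x 2!).

Final answer: 60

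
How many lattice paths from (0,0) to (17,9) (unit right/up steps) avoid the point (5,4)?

Total paths to (17,9): C(26,9) = 3124550.
Paths through (5,4): C(9,4) x C(17,5) = 779688.
Avoiding (5,4): 3124550 - 779688.

Final answer: 2344862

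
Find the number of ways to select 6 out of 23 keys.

C(23,6) = 23!/(6! x (23-6)!).

Final answer: C(23,6) = 100947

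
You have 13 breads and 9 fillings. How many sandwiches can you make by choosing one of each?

By the multiplication principle: 13 x 9.

Final answer: 117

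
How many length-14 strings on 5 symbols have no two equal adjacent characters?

Let g(n) count such strings. g(1) = 5, and each valid string of length n-1 extends in 4 ways (any symbol but the last), so g(n) = 4 g(n-1).
Total: g(14) = 5 x 4^13.

Final answer: 5 x 4^{13} = 335544320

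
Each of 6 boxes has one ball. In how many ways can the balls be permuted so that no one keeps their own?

Use the recurrence D(n) = (n-1)(D(n-1) + D(n-2)) with D(0)=1, D(1)=0.
D(2) = 1 x (0 + 1) = 1
D(3) = 2 x (1 + 0) = 2
D(4) = 3 x (2 + 1) = 9
D(5) = 4 x (9 + 2) = 44
D(6) = 5 x (D(5) + D(4)) = 5 x (44 + 9)

Final answer: D(6) = 265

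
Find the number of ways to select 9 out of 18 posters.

C(18,9) = 18!/(9! x 9!).

Final answer: \binom{18}{9} = 48620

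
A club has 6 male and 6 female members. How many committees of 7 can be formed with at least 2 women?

Sum over valid woman counts:
C(6,2)C(6,5) = 90
C(6,3)C(6,4) = 300
C(6,4)C(6,3) = 300
C(6,5)C(6,2) = 90
C(6,6)C(6,1) = 6
Total: 90 + 300 + 300 + 90 + 6.

Final answer: 786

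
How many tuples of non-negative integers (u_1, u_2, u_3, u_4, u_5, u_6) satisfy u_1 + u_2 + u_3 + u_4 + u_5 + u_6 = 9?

Stars and bars with 9 stars and 5 bars:
C(9+6-1, 6-1) = C(14,5).

Final answer: C(14,5) = 2002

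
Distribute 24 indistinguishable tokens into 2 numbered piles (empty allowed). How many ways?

Stars and bars: C(n+k-1, k-1) = C(25,1).

Final answer: C(25,1) = 25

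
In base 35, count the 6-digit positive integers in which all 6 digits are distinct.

First digit: 34 (nonzero). Second: 34 (not first). Third: 33, etc.
Total: 34 x 34 x 33 x 32 x 31 x 30.

Final answer: 1135284480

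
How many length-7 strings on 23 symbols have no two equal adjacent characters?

First character: 23 choices. Each subsequent: 22 choices (must differ from the previous one).
Total: 23 x 22^6.

Final answer: 23 x 22^{6} = 2607737792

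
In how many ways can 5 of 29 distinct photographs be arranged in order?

P(29,5) = 29!/(29-5)! = 29!/24!.

Final answer: P(29,5) = 14250600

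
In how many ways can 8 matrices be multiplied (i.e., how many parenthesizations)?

This is a standard Catalan-number count: the answer is C_n. Here n = 8 - 1 = 7.
C_n = C(2n,n) - C(2n,n+1), so C_{7} = C(14,7) - C(14,8) = 3432 - 3003.

Final answer: C_{7} = 429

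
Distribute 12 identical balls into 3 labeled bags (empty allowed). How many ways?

Stars and bars: C(n+k-1, k-1) = C(14,2).

Final answer: C(14,2) = 91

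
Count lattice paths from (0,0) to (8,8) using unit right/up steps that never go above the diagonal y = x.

Total monotonic paths to (8,8): C(16,8) = 12870.
Paths that cross above y=x (reflection bijection): C(16,9) = 11440.
Valid Dyck paths: 12870 - 11440.
(Check: C(16,8) - C(16,9) = C(16,8)/9, the Catalan number C_{8}.)

Final answer: C_{8} = 1430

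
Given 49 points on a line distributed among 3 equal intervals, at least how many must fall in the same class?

By pigeonhole with 49 objects and 3 categories: ceiling(49/3).

Final answer: 17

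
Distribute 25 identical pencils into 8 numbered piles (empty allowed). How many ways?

Stars and bars: C(n+k-1, k-1) = C(32,7).

Final answer: C(32,7) = 3365856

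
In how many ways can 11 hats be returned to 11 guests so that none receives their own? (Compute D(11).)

D(n) = (n-1)(D(n-1) + D(n-2)), D(0)=1, D(1)=0.
D(2) = 1 x (0 + 1) = 1
D(3) = 2 x (1 + 0) = 2
D(4) = 3 x (2 + 1) = 9
D(5) = 4 x (9 + 2) = 44
D(6) = 5 x (44 + 9) = 265
D(7) = 6 x (265 + 44) = 1854
D(8) = 7 x (1854 + 265) = 14833
D(9) = 8 x (14833 + 1854) = 133496
D(10) = 9 x (133496 + 14833) = 1334961
D(11) = 10 x (D(10) + D(9)) = 10 x (1334961 + 133496)

Final answer: D(11) = 14684570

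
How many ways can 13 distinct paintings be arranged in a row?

The number of ways to arrange 13 distinct objects is 13!.

Final answer: 13! = 6227020800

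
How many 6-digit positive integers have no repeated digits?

First digit: 9 (not 0). Second: 9 (not first). Third: 8, etc.
Total: 9 x 9 x 8 x 7 x 6 x 5.

Final answer: 136080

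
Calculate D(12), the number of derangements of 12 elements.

D(n) = (n-1)(D(n-1) + D(n-2)), D(0)=1, D(1)=0.
D(2) = 1 x (0 + 1) = 1
D(3) = 2 x (1 + 0) = 2
D(4) = 3 x (2 + 1) = 9
D(5) = 4 x (9 + 2) = 44
D(6) = 5 x (44 + 9) = 265
D(7) = 6 x (265 + 44) = 1854
D(8) = 7 x (1854 + 265) = 14833
D(9) = 8 x (14833 + 1854) = 133496
D(10) = 9 x (133496 + 14833) = 1334961
D(11) = 10 x (1334961 + 133496) = 14684570
D(12) = 11 x (D(11) + D(10)) = 11 x (14684570 + 1334961)

Final answer: D(12) = 176214841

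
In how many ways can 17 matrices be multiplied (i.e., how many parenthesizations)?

This is counted by the nth Catalan number C_n. Here n = 17 - 1 = 16.
C_n = (2n)!/(n!(n+1)!), so C_{16} = 32!/(16! x 17!) = C(32,16)/17 = 601080390/17.

Final answer: C_{16} = 35357670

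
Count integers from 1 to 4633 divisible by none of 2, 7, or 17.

|div by 2|=2316, |div by 7|=661, |div by 17|=272.
|div by 2&7|=330, |div by 2&17|=136, |div by 7&17|=38, |div by all|=19.
By inclusion-exclusion, divisible by at least one: 2316+661+272-330-136-38+19 = 2764.
Not divisible by any: 4633 - 2764.

Final answer: 1869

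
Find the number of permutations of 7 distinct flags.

The number of ways to arrange 7 distinct objects is 7!.

Final answer: 7! = 5040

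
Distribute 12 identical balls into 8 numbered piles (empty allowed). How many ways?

Stars and bars: C(n+k-1, k-1) = C(19,7).

Final answer: C(19,7) = 50388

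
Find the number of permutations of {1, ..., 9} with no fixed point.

Derangements satisfy D(n) = (n-1)(D(n-1) + D(n-2)), starting from D(0)=1, D(1)=0.
Building up: D(2)=1, D(3)=2, D(4)=9, D(5)=44, D(6)=265, D(7)=1854, D(8)=14833.
D(9) = 8 x (D(8) + D(7)) = 8 x (14833 + 1854).

Final answer: D(9) = 133496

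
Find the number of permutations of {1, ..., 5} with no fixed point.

D(n) = (n-1)(D(n-1) + D(n-2)), D(0)=1, D(1)=0.
D(2) = 1 x (0 + 1) = 1
D(3) = 2 x (1 + 0) = 2
D(4) = 3 x (2 + 1) = 9
D(5) = 4 x (D(4) + D(3)) = 4 x (9 + 2)

Final answer: D(5) = 44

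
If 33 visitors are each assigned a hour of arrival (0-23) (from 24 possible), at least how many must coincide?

There are 24 possible values for hour of arrival (0-23). With 33 visitors and 24 categories, by pigeonhole: ceiling(33/24).

Final answer: 2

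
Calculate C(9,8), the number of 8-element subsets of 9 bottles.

C(9,8) = 9!/(8! x 1!).

Final answer: \binom{9}{8} = 9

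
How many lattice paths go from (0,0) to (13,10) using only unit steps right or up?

Each path has 13 right steps and 10 up steps in some order (23 steps total).
Choose which 10 of the 23 steps are up: C(23,10).

Final answer: C(23,10) = 1144066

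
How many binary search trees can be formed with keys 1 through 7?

This is a standard Catalan-number count: the answer is C_n. Here n = 7.
C_n = C(2n,n) - C(2n,n+1), so C_{7} = C(14,7) - C(14,8) = 3432 - 3003.

Final answer: C_{7} = 429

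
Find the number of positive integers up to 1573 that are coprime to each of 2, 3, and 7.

|div by 2|=786, |div by 3|=524, |div by 7|=224.
|div by 2&3|=262, |div by 2&7|=112, |div by 3&7|=74, |div by all|=37.
By inclusion-exclusion, divisible by at least one: 786+524+224-262-112-74+37 = 1123.
Not divisible by any: 1573 - 1123.

Final answer: 450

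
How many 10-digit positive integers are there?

First digit: 9 choices (1-9). Each of the remaining 9 digits: 10 choices.
Total: 9 x 10^9.

Final answer: 9000000000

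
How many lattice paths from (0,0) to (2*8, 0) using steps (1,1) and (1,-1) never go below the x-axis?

Total monotonic paths to (8,8): C(16,8) = 12870.
By the reflection principle, paths that go above the diagonal number C(16,9) = 11440.
Valid Dyck paths: 12870 - 11440.
(This is the Catalan number C_{8}.)

Final answer: C_{8} = 1430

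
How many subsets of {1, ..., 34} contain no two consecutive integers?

Let a(n) count such subsets of {1, ..., n}. Either n is excluded (a(n-1) ways) or n is included, forcing n-1 out (a(n-2) ways), so a(n) = a(n-1) + a(n-2) with a(1)=2, a(2)=3.
Iterating the recurrence: a(1)=2, a(2)=3, a(3)=5, a(4)=8, a(5)=13, a(6)=21, a(7)=34, a(8)=55, a(9)=89, a(10)=144, a(11)=233, a(12)=377, a(13)=610, a(14)=987, a(15)=1597, a(16)=2584, a(17)=4181, a(18)=6765, a(19)=10946, a(20)=17711, a(21)=28657, a(22)=46368, a(23)=75025, a(24)=121393, a(25)=196418, a(26)=317811, a(27)=514229, a(28)=832040, a(29)=1346269, a(30)=2178309, a(31)=3524578, a(32)=5702887, a(33)=9227465, a(34)=14930352.

Final answer: 14930352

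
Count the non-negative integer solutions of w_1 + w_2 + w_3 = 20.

Stars and bars with 20 stars and 2 bars:
C(20+3-1, 3-1) = C(22,2).

Final answer: C(22,2) = 231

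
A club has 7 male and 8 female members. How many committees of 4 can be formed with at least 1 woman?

Sum over valid woman counts:
C(8,1)C(7,3) = 280
C(8,2)C(7,2) = 588
C(8,3)C(7,1) = 392
C(8,4)C(7,0) = 70
Total: 280 + 588 + 392 + 70.

Final answer: 1330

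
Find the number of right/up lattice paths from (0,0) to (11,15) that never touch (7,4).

Total paths to (11,15): C(26,15) = 7726160.
Paths through (7,4): C(11,4) x C(15,11) = 450450.
Avoiding (7,4): 7726160 - 450450.

Final answer: 7275710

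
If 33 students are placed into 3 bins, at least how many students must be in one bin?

By the pigeonhole principle: ceiling(33/3).

Final answer: 11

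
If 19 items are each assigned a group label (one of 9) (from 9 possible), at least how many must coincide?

There are 9 possible values for group label (one of 9). With 19 items and 9 categories, by pigeonhole: ceiling(19/9).

Final answer: 3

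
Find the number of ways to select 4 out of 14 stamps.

C(14,4) = 14!/(4! x 10!).

Final answer: \binom{14}{4} = 1001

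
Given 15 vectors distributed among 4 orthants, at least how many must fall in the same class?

By pigeonhole with 15 objects and 4 categories: ceiling(15/4).

Final answer: 4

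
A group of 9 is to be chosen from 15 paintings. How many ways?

C(15,9) = 15!/(9! x 6!).

Final answer: \binom{15}{9} = 5005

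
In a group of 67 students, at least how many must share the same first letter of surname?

There are 26 possible values for first letter of surname. With 67 students and 26 categories, by pigeonhole: ceiling(67/26).

Final answer: 3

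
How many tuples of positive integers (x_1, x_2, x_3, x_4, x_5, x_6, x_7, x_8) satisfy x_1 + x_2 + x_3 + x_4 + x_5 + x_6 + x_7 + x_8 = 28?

Substitute x'_i = x_i - 1 (so x'_i >= 0). Then sum x'_i = 28 - 8 = 20.
Stars and bars: C(20+8-1, 8-1) = C(27,7).

Final answer: C(27,7) = 888030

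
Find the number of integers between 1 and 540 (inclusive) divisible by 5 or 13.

Multiples of 5: 108. Multiples of 13: 41. Of both (lcm=65): 8.
By inclusion-exclusion: 108 + 41 - 8.

Final answer: 141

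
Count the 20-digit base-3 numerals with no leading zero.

Leading digit: 2 options (nonzero). Other 19 digit(s): 3 options each.
Total: 2 x 3^19.

Final answer: 2324522934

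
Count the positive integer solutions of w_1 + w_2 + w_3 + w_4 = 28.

Substitute w'_i = w_i - 1 (so w'_i >= 0). Then sum w'_i = 28 - 4 = 24.
Stars and bars: C(24+4-1, 4-1) = C(27,3).

Final answer: C(27,3) = 2925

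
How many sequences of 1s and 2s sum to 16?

Let f(n) be the number of climbs. Removing the last move (1 or 2 steps) gives f(n) = f(n-1) + f(n-2); base cases f(1)=1, f(2)=2.
Computing successive values: f(1)=1, f(2)=2, f(3)=3, f(4)=5, f(5)=8, f(6)=13, f(7)=21, f(8)=34, f(9)=55, f(10)=89, f(11)=144, f(12)=233, f(13)=377, f(14)=610, f(15)=987, f(16)=1597.

Final answer: 1597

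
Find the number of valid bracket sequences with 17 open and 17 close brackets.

The structures are counted by the Catalan number C_n. Here n = 17 (pairs).
C_n = C(2n,n)/(n+1), so C_{17} = C(34,17)/18 = 2333606220/18.

Final answer: C_{17} = 129644790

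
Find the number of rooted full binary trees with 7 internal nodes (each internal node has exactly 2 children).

This is a standard Catalan-number count: the answer is C_n. Here n = 7.
C_n = C(2n,n) - C(2n,n+1), so C_{7} = C(14,7) - C(14,8) = 3432 - 3003.

Final answer: C_{7} = 429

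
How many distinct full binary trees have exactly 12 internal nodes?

This is counted by the nth Catalan number C_n. Here n = 12.
C_n = C(2n,n) - C(2n,n+1), so C_{12} = C(24,12) - C(24,13) = 2704156 - 2496144.

Final answer: C_{12} = 208012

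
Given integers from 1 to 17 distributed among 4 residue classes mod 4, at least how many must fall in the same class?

By pigeonhole with 17 objects and 4 categories: ceiling(17/4).

Final answer: 5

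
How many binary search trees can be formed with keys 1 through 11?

This is counted by the nth Catalan number C_n. Here n = 11.
C_n = (2n)!/(n!(n+1)!), so C_{11} = 22!/(11! x 12!) = C(22,11)/12 = 705432/12.

Final answer: C_{11} = 58786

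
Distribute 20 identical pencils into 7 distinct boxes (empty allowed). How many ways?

Stars and bars: C(n+k-1, k-1) = C(26,6).

Final answer: C(26,6) = 230230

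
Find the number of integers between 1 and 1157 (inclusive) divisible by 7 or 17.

Multiples of 7: 165. Multiples of 17: 68. Of both (lcm=119): 9.
By inclusion-exclusion: 165 + 68 - 9.

Final answer: 224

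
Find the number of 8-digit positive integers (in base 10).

The leading digit cannot be 0 (9 options); the other 7 digits can be anything (10 options each).
Total: 9 x 10^7.

Final answer: 90000000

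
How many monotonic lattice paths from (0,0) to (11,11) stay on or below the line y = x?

Total monotonic paths to (11,11): C(22,11) = 705432.
Reflecting each bad path at its first crossing gives a bijection with paths to (10,12): C(22,12) = 646646.
Valid Dyck paths: 705432 - 646646.
(These counts are the Catalan numbers.)

Final answer: C_{11} = 58786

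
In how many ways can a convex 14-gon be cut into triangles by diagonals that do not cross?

This is a standard Catalan-number count: the answer is C_n. Here n = 14 - 2 = 12.
Using C_0 = 1 and C_(k+1) = C_k x 2(2k+1)/(k+2), build up term by term: C_1=1, C_2=2, C_3=5, C_4=14, C_5=42, C_6=132, C_7=429, C_8=1430, C_9=4862, C_10=16796, C_11=58786, C_12=208012.

Final answer: C_{12} = 208012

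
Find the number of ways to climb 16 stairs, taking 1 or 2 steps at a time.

Let f(n) count the ways. The last step is size 1 or 2, so f(n) = f(n-1) + f(n-2) with f(1)=1, f(2)=2.
Iterating the recurrence: f(1)=1, f(2)=2, f(3)=3, f(4)=5, f(5)=8, f(6)=13, f(7)=21, f(8)=34, f(9)=55, f(10)=89, f(11)=144, f(12)=233, f(13)=377, f(14)=610, f(15)=987, f(16)=1597.

Final answer: 1597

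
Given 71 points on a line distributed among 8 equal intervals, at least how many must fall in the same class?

By pigeonhole with 71 objects and 8 categories: ceiling(71/8).

Final answer: 9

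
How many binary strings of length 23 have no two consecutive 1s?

A valid string ends in 0 (append to any length-(n-1) valid string) or in 01 (append to any length-(n-2) valid string), so a(n) = a(n-1) + a(n-2) with a(1)=2, a(2)=3.
Iterating the recurrence: a(1)=2, a(2)=3, a(3)=5, a(4)=8, a(5)=13, a(6)=21, a(7)=34, a(8)=55, a(9)=89, a(10)=144, a(11)=233, a(12)=377, a(13)=610, a(14)=987, a(15)=1597, a(16)=2584, a(17)=4181, a(18)=6765, a(19)=10946, a(20)=17711, a(21)=28657, a(22)=46368, a(23)=75025.

Final answer: 75025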